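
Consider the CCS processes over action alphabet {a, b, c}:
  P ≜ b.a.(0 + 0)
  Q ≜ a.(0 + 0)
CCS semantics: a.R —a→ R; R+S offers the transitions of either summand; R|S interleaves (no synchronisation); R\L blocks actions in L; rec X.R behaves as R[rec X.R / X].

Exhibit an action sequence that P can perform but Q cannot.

P's transition system — 3 states:
  m0 = b.a.(0 + 0) → --b--▸ m1
  m1 = a.(0 + 0) → --a--▸ m2
  m2 = 0 + 0 → ∅
Q's transition system — 2 states:
  n0 = a.(0 + 0) → --a--▸ n1
  n1 = 0 + 0 → ∅
Trace ⟨b⟩ through P, begin at {m0}:
  [1] b ⇒ {m1}
  ✓ P
Trace ⟨b⟩ through Q, begin at {n0}:
  [1] b ⇒ ∅  — Q cannot continue

b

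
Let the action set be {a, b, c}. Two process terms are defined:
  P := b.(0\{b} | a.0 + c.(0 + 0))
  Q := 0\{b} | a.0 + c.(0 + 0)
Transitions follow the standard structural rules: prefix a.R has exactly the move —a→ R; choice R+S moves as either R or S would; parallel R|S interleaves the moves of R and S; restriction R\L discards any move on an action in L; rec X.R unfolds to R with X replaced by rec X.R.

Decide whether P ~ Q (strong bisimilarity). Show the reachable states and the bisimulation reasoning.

P ≁ Q

LTS(P): 4 reachable states
  u0 = b.(0\{b} | a.0 + c.(0 + 0)) has moves -b-> u1
  u1 = 0\{b} | a.0 + c.(0 + 0) has moves -a-> u2, -c-> u3
  u2 = 0\{b} | 0 has moves ·
  u3 = 0 + 0 has moves ·
LTS(Q): 3 reachable states
  v0 = 0\{b} | a.0 + c.(0 + 0) has moves -a-> v1, -c-> v2
  v1 = 0\{b} | 0 has moves ·
  v2 = 0 + 0 has moves ·
Partition-refinement fixed point:
  B0 = {u0}
  B1 = {u1, v0}
  B2 = {u2, u3, v1, v2}
u0 ∈ B0, v0 ∈ B1 → different blocks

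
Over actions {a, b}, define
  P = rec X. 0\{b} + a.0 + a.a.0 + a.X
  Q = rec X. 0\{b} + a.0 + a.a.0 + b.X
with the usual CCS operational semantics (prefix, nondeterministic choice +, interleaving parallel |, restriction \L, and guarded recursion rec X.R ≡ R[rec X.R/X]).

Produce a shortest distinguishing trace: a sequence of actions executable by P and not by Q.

LTS(P): 3 reachable states
  m0 = rec X. 0\{b} + a.0 + a.a.0 + a.X ⊢ -a-> m0, -a-> m1, -a-> m2
  m1 = 0 ⊢ (no moves)
  m2 = a.0 ⊢ -a-> m1
LTS(Q): 3 reachable states
  n0 = rec X. 0\{b} + a.0 + a.a.0 + b.X ⊢ -a-> n1, -a-> n2, -b-> n0
  n1 = 0 ⊢ (no moves)
  n2 = a.0 ⊢ -a-> n1
Trace ⟨aaa⟩ through P, begin at {m0}:
  step 1 (a): {m0, m1, m2}
  step 2 (a): {m0, m1, m2}
  step 3 (a): {m0, m1, m2}
  — P admits the full trace.
Trace ⟨aaa⟩ through Q, begin at {n0}:
  step 1 (a): {n1, n2}
  step 2 (a): {n1}
  step 3 (a): ∅  — Q cannot continue

aaa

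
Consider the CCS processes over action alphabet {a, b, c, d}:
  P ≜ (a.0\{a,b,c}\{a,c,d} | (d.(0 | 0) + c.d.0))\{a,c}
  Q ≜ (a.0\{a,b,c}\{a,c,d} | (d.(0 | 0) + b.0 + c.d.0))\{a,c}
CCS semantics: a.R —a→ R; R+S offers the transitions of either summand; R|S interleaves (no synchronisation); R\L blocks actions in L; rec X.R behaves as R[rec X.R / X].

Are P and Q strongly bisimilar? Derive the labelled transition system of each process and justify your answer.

P's transition system — 2 states:
  p0 = (a.0\{a,b,c}\{a,c,d} | (d.(0 | 0) + c.d.0))\{a,c} → -d-> p1
  p1 = (a.0\{a,b,c}\{a,c,d} | (0 | 0))\{a,c} → stopped
Q's transition system — 3 states:
  q0 = (a.0\{a,b,c}\{a,c,d} | (d.(0 | 0) + b.0 + c.d.0))\{a,c} → -b-> q1, -d-> q2
  q1 = (a.0\{a,b,c}\{a,c,d} | 0)\{a,c} → stopped
  q2 = (a.0\{a,b,c}\{a,c,d} | (0 | 0))\{a,c} → stopped
Bisimilarity quotient blocks:
  B0 = {p0}
  B1 = {p1, q1, q2}
  B2 = {q0}
p0 ∈ B0, q0 ∈ B2 → different blocks

not bisimilar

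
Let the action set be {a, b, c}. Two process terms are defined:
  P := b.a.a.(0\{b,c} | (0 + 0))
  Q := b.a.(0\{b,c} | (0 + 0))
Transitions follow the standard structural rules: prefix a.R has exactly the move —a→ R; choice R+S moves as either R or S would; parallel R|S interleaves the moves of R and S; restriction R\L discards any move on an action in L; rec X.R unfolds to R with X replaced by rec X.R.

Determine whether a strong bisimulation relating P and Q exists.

P's transition system — 4 states:
  p0 = b.a.a.(0\{b,c} | (0 + 0)) has moves ··b··> p1
  p1 = a.a.(0\{b,c} | (0 + 0)) has moves ··a··> p2
  p2 = a.(0\{b,c} | (0 + 0)) has moves ··a··> p3
  p3 = 0\{b,c} | (0 + 0) has moves stopped
Q's transition system — 3 states:
  q0 = b.a.(0\{b,c} | (0 + 0)) has moves ··b··> q1
  q1 = a.(0\{b,c} | (0 + 0)) has moves ··a··> q2
  q2 = 0\{b,c} | (0 + 0) has moves stopped
Partition-refinement fixed point:
  B0 = {p0}
  B1 = {p1}
  B2 = {p2, q1}
  B3 = {p3, q2}
  B4 = {q0}
p0 ∈ B0, q0 ∈ B4 → different blocks

P ≁ Q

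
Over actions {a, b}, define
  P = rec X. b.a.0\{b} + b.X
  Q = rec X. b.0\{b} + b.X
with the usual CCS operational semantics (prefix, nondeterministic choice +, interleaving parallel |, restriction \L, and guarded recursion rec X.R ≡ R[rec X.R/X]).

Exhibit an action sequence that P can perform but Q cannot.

Reachable graph of P (3 states):
  s0 = rec X. b.a.0\{b} + b.X → =b=> s0, =b=> s1
  s1 = a.0\{b} → =a=> s2
  s2 = 0\{b} → (no moves)
Reachable graph of Q (2 states):
  t0 = rec X. b.0\{b} + b.X → =b=> t0, =b=> t1
  t1 = 0\{b} → (no moves)
Trace ⟨ba⟩ through P, begin at {s0}:
  step 1 (b): {s0, s1}
  step 2 (a): {s2}
  P completes σ.
Trace ⟨ba⟩ through Q, begin at {t0}:
  step 1 (b): {t0, t1}
  step 2 (a): ∅ (Q stuck)

ba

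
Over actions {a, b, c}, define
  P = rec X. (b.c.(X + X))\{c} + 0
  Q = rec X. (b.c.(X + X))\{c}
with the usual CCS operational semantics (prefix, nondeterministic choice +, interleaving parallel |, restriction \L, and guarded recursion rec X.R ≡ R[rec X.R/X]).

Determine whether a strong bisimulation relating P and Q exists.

P's transition system — 2 states:
  u0 = rec X. (b.c.(X + X))\{c} + 0 → =b=> u1
  u1 = (c.((rec X. (b.c.(X + X))\{c} + 0) + (rec X. (b.c.(X + X))\{c} + 0)))\{c} → ·
Q's transition system — 2 states:
  v0 = rec X. (b.c.(X + X))\{c} → =b=> v1
  v1 = (c.((rec X. (b.c.(X + X))\{c}) + (rec X. (b.c.(X + X))\{c})))\{c} → ·
Coarsest stable partition (strong bisimilarity classes):
  B0 = {u0, v0}
  B1 = {u1, v1}
u0 ∈ B0, v0 ∈ B0 → same block

YES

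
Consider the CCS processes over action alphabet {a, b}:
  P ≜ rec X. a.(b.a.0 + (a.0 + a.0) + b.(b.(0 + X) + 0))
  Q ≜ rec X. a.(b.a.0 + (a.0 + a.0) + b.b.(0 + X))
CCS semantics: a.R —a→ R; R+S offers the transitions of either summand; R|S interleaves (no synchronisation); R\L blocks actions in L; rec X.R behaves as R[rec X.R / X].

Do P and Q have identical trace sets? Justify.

P's transition system — 6 states:
  p0 = rec X. a.(b.a.0 + (a.0 + a.0) + b.(b.(0 + X) + 0)) :: -a-> p1
  p1 = b.a.0 + (a.0 + a.0) + b.(b.(0 + (rec X. a.(b.a.0 + (a.0 + a.0) + b.(b.(0 + X) + 0)))) + 0) :: -a-> p2, -b-> p3, -b-> p4
  p2 = 0 :: stopped
  p3 = a.0 :: -a-> p2
  p4 = b.(0 + (rec X. a.(b.a.0 + (a.0 + a.0) + b.(b.(0 + X) + 0)))) + 0 :: -b-> p5
  p5 = 0 + (rec X. a.(b.a.0 + (a.0 + a.0) + b.(b.(0 + X) + 0))) :: -a-> p1
Q's transition system — 6 states:
  q0 = rec X. a.(b.a.0 + (a.0 + a.0) + b.b.(0 + X)) :: -a-> q1
  q1 = b.a.0 + (a.0 + a.0) + b.b.(0 + (rec X. a.(b.a.0 + (a.0 + a.0) + b.b.(0 + X)))) :: -a-> q2, -b-> q3, -b-> q4
  q2 = 0 :: stopped
  q3 = a.0 :: -a-> q2
  q4 = b.(0 + (rec X. a.(b.a.0 + (a.0 + a.0) + b.b.(0 + X)))) :: -b-> q5
  q5 = 0 + (rec X. a.(b.a.0 + (a.0 + a.0) + b.b.(0 + X))) :: -a-> q1
Partition-refinement fixed point:
  B0 = {p0, p5, q0, q5}
  B1 = {p1, q1}
  B2 = {p2, q2}
  B3 = {p3, q3}
  B4 = {p4, q4}
p0 ∈ B0, q0 ∈ B0 → same block
Bisimilar ⇒ trace-equivalent.

YES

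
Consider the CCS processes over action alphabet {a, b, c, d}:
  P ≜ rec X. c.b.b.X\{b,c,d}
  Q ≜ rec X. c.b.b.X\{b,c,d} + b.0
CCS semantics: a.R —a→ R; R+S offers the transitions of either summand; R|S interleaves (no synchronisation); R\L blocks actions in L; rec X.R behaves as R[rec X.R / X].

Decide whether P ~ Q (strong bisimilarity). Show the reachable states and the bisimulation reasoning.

P's transition system — 4 states:
  u0 = rec X. c.b.b.X\{b,c,d} | ··c··> u1
  u1 = b.b.(rec X. c.b.b.X\{b,c,d})\{b,c,d} | ··b··> u2
  u2 = b.(rec X. c.b.b.X\{b,c,d})\{b,c,d} | ··b··> u3
  u3 = (rec X. c.b.b.X\{b,c,d})\{b,c,d} | deadlocked
Q's transition system — 5 states:
  v0 = rec X. c.b.b.X\{b,c,d} + b.0 | ··b··> v1, ··c··> v2
  v1 = 0 | deadlocked
  v2 = b.b.(rec X. c.b.b.X\{b,c,d} + b.0)\{b,c,d} | ··b··> v3
  v3 = b.(rec X. c.b.b.X\{b,c,d} + b.0)\{b,c,d} | ··b··> v4
  v4 = (rec X. c.b.b.X\{b,c,d} + b.0)\{b,c,d} | deadlocked
Bisimilarity quotient blocks:
  B0 = {u0}
  B1 = {u1, v2}
  B2 = {u2, v3}
  B3 = {u3, v1, v4}
  B4 = {v0}
u0 ∈ B0, v0 ∈ B4 → different blocks

P ≁ Q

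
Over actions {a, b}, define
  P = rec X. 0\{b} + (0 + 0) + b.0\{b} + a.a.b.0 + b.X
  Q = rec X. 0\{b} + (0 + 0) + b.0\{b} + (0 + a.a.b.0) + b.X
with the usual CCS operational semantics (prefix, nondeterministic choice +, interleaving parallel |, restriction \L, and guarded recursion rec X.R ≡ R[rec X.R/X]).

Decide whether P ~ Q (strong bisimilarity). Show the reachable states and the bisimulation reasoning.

P ~ Q

Reachable graph of P (5 states):
  u0 = rec X. 0\{b} + (0 + 0) + b.0\{b} + a.a.b.0 + b.X ⊢ --a--▸ u1, --b--▸ u0, --b--▸ u2
  u1 = a.b.0 ⊢ --a--▸ u3
  u2 = 0\{b} ⊢ ∅
  u3 = b.0 ⊢ --b--▸ u4
  u4 = 0 ⊢ ∅
Reachable graph of Q (5 states):
  v0 = rec X. 0\{b} + (0 + 0) + b.0\{b} + (0 + a.a.b.0) + b.X ⊢ --a--▸ v1, --b--▸ v0, --b--▸ v2
  v1 = a.b.0 ⊢ --a--▸ v3
  v2 = 0\{b} ⊢ ∅
  v3 = b.0 ⊢ --b--▸ v4
  v4 = 0 ⊢ ∅
Partition-refinement fixed point:
  B0 = {u0, v0}
  B1 = {u1, v1}
  B2 = {u3, v3}
  B3 = {u2, u4, v2, v4}
u0 ∈ B0, v0 ∈ B0 → same block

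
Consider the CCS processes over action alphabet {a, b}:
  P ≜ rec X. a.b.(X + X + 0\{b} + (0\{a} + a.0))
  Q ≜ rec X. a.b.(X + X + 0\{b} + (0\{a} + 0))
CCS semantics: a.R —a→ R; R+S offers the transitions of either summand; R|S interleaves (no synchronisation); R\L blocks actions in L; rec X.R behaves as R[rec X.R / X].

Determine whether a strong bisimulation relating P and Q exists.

Reachable graph of P (4 states):
  p0 = rec X. a.b.(X + X + 0\{b} + (0\{a} + a.0)) → =a=> p1
  p1 = b.((rec X. a.b.(X + X + 0\{b} + (0\{a} + a.0))) + (rec X. a.b.(X + X + 0\{b} + (0\{a} + a.0))) + 0\{b} + (0\{a} + a.0)) → =b=> p2
  p2 = (rec X. a.b.(X + X + 0\{b} + (0\{a} + a.0))) + (rec X. a.b.(X + X + 0\{b} + (0\{a} + a.0))) + 0\{b} + (0\{a} + a.0) → =a=> p1, =a=> p3
  p3 = 0 → (no moves)
Reachable graph of Q (3 states):
  q0 = rec X. a.b.(X + X + 0\{b} + (0\{a} + 0)) → =a=> q1
  q1 = b.((rec X. a.b.(X + X + 0\{b} + (0\{a} + 0))) + (rec X. a.b.(X + X + 0\{b} + (0\{a} + 0))) + 0\{b} + (0\{a} + 0)) → =b=> q2
  q2 = (rec X. a.b.(X + X + 0\{b} + (0\{a} + 0))) + (rec X. a.b.(X + X + 0\{b} + (0\{a} + 0))) + 0\{b} + (0\{a} + 0) → =a=> q1
Partition-refinement fixed point:
  B0 = {p0}
  B1 = {p1}
  B2 = {p2}
  B3 = {p3}
  B4 = {q0, q2}
  B5 = {q1}
p0 ∈ B0, q0 ∈ B4 → different blocks

NO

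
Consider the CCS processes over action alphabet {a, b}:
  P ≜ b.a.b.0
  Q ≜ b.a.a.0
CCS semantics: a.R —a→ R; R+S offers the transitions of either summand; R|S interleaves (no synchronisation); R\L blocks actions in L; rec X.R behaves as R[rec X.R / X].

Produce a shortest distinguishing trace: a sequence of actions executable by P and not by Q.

bab

LTS(P): 4 reachable states
  u0 = b.a.b.0 :: ··b··> u1
  u1 = a.b.0 :: ··a··> u2
  u2 = b.0 :: ··b··> u3
  u3 = 0 :: ∅
LTS(Q): 4 reachable states
  v0 = b.a.a.0 :: ··b··> v1
  v1 = a.a.0 :: ··a··> v2
  v2 = a.0 :: ··a··> v3
  v3 = 0 :: ∅
Trace ⟨bab⟩ through P, begin at {u0}:
  after b @ step 1: {u1}
  after a @ step 2: {u2}
  after b @ step 3: {u3}
  — P admits the full trace.
Trace ⟨bab⟩ through Q, begin at {v0}:
  after b @ step 1: {v1}
  after a @ step 2: {v2}
  after b @ step 3: ∅  — Q cannot continue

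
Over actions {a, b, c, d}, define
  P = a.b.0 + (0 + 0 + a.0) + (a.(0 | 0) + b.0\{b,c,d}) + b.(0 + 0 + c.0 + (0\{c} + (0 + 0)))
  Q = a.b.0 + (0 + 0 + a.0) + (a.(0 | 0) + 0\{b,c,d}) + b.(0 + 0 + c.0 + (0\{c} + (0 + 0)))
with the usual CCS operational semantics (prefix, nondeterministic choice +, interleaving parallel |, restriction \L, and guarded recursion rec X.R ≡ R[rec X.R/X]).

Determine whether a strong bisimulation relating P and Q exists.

LTS(P): 6 reachable states
  u0 = a.b.0 + (0 + 0 + a.0) + (a.(0 | 0) + b.0\{b,c,d}) + b.(0 + 0 + c.0 + (0\{c} + (0 + 0))) → =a=> u1, =a=> u2, =a=> u3, =b=> u4, =b=> u5
  u1 = 0 → ·
  u2 = 0 | 0 → ·
  u3 = b.0 → =b=> u1
  u4 = 0 + 0 + c.0 + (0\{c} + (0 + 0)) → =c=> u1
  u5 = 0\{b,c,d} → ·
LTS(Q): 5 reachable states
  v0 = a.b.0 + (0 + 0 + a.0) + (a.(0 | 0) + 0\{b,c,d}) + b.(0 + 0 + c.0 + (0\{c} + (0 + 0))) → =a=> v1, =a=> v2, =a=> v3, =b=> v4
  v1 = 0 → ·
  v2 = 0 | 0 → ·
  v3 = b.0 → =b=> v1
  v4 = 0 + 0 + c.0 + (0\{c} + (0 + 0)) → =c=> v1
Bisimilarity quotient blocks:
  B0 = {u0}
  B1 = {u4, v4}
  B2 = {u1, u2, u5, v1, v2}
  B3 = {u3, v3}
  B4 = {v0}
u0 ∈ B0, v0 ∈ B4 → different blocks

P ≁ Q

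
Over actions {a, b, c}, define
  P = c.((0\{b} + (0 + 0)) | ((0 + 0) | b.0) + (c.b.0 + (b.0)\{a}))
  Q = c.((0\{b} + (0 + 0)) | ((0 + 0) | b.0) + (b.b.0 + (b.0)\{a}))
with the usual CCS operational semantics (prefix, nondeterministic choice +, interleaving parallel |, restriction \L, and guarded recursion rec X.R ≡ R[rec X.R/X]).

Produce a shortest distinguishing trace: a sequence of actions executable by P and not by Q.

P's transition system — 6 states:
  m0 = c.((0\{b} + (0 + 0)) | ((0 + 0) | b.0) + (c.b.0 + (b.0)\{a})) → --c--▸ m1
  m1 = (0\{b} + (0 + 0)) | ((0 + 0) | b.0) + (c.b.0 + (b.0)\{a}) → --b--▸ m2, --b--▸ m3, --c--▸ m4
  m2 = (0\{b} + (0 + 0)) | ((0 + 0) | 0) → stopped
  m3 = 0\{a} → stopped
  m4 = b.0 → --b--▸ m5
  m5 = 0 → stopped
Q's transition system — 6 states:
  n0 = c.((0\{b} + (0 + 0)) | ((0 + 0) | b.0) + (b.b.0 + (b.0)\{a})) → --c--▸ n1
  n1 = (0\{b} + (0 + 0)) | ((0 + 0) | b.0) + (b.b.0 + (b.0)\{a}) → --b--▸ n2, --b--▸ n3, --b--▸ n4
  n2 = (0\{b} + (0 + 0)) | ((0 + 0) | 0) → stopped
  n3 = 0\{a} → stopped
  n4 = b.0 → --b--▸ n5
  n5 = 0 → stopped
Executing cc from P (initial set {m0}):
  step 1 (c): {m1}
  step 2 (c): {m4}
  P completes σ.
Executing cc from Q (initial set {n0}):
  step 1 (c): {n1}
  step 2 (c): ∅  — Q cannot continue

cc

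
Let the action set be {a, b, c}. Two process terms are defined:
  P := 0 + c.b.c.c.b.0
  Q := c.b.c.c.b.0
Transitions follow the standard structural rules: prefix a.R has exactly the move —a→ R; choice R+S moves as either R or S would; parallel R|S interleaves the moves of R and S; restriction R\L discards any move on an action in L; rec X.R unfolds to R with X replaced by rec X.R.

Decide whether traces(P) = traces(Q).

trace-equivalent

P's transition system — 6 states:
  m0 = 0 + c.b.c.c.b.0 | ··c··> m1
  m1 = b.c.c.b.0 | ··b··> m2
  m2 = c.c.b.0 | ··c··> m3
  m3 = c.b.0 | ··c··> m4
  m4 = b.0 | ··b··> m5
  m5 = 0 | deadlocked
Q's transition system — 6 states:
  n0 = c.b.c.c.b.0 | ··c··> n1
  n1 = b.c.c.b.0 | ··b··> n2
  n2 = c.c.b.0 | ··c··> n3
  n3 = c.b.0 | ··c··> n4
  n4 = b.0 | ··b··> n5
  n5 = 0 | deadlocked
Bisimilarity quotient blocks:
  B0 = {m0, n0}
  B1 = {m1, n1}
  B2 = {m2, n2}
  B3 = {m3, n3}
  B4 = {m4, n4}
  B5 = {m5, n5}
m0 ∈ B0, n0 ∈ B0 → same block
Bisimilar ⇒ trace-equivalent.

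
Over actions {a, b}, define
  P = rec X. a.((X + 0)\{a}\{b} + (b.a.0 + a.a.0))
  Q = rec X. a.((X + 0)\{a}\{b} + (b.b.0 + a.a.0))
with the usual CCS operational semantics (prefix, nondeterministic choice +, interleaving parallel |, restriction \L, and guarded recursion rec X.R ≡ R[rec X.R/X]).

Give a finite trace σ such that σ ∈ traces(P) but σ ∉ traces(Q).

P's transition system — 4 states:
  p0 = rec X. a.((X + 0)\{a}\{b} + (b.a.0 + a.a.0)) has moves -a-> p1
  p1 = ((rec X. a.((X + 0)\{a}\{b} + (b.a.0 + a.a.0))) + 0)\{a}\{b} + (b.a.0 + a.a.0) has moves -a-> p2, -b-> p2
  p2 = a.0 has moves -a-> p3
  p3 = 0 has moves stopped
Q's transition system — 5 states:
  q0 = rec X. a.((X + 0)\{a}\{b} + (b.b.0 + a.a.0)) has moves -a-> q1
  q1 = ((rec X. a.((X + 0)\{a}\{b} + (b.b.0 + a.a.0))) + 0)\{a}\{b} + (b.b.0 + a.a.0) has moves -a-> q2, -b-> q3
  q2 = a.0 has moves -a-> q4
  q3 = b.0 has moves -b-> q4
  q4 = 0 has moves stopped
Run σ = ⟨aba⟩ on P: start {p0}
  after a @ step 1: {p1}
  after b @ step 2: {p2}
  after a @ step 3: {p3}
  — P admits the full trace.
Run σ = ⟨aba⟩ on Q: start {q0}
  after a @ step 1: {q1}
  after b @ step 2: {q3}
  after a @ step 3: ∅ (Q stuck)

aba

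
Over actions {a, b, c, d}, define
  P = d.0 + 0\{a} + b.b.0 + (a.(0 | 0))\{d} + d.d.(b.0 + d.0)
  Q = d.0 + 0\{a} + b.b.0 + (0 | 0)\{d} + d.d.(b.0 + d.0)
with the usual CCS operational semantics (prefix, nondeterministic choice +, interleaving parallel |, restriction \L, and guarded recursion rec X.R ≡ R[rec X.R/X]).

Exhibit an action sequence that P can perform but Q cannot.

a

Reachable graph of P (6 states):
  u0 = d.0 + 0\{a} + b.b.0 + (a.(0 | 0))\{d} + d.d.(b.0 + d.0) | ··a··> u1, ··b··> u2, ··d··> u3, ··d··> u4
  u1 = (0 | 0)\{d} | deadlocked
  u2 = b.0 | ··b··> u3
  u3 = 0 | deadlocked
  u4 = d.(b.0 + d.0) | ··d··> u5
  u5 = b.0 + d.0 | ··b··> u3, ··d··> u3
Reachable graph of Q (5 states):
  v0 = d.0 + 0\{a} + b.b.0 + (0 | 0)\{d} + d.d.(b.0 + d.0) | ··b··> v1, ··d··> v2, ··d··> v3
  v1 = b.0 | ··b··> v2
  v2 = 0 | deadlocked
  v3 = d.(b.0 + d.0) | ··d··> v4
  v4 = b.0 + d.0 | ··b··> v2, ··d··> v2
Trace ⟨a⟩ through P, begin at {u0}:
  [1] a ⇒ {u1}
  — P admits the full trace.
Trace ⟨a⟩ through Q, begin at {v0}:
  [1] a ⇒ ∅  — Q cannot continue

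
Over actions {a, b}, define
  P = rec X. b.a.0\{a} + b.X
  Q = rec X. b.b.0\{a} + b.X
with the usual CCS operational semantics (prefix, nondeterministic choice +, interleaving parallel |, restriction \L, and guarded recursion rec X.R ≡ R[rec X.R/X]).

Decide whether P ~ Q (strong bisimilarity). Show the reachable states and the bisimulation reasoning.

not bisimilar

P's transition system — 3 states:
  m0 = rec X. b.a.0\{a} + b.X has moves ··b··> m0, ··b··> m1
  m1 = a.0\{a} has moves ··a··> m2
  m2 = 0\{a} has moves stopped
Q's transition system — 3 states:
  n0 = rec X. b.b.0\{a} + b.X has moves ··b··> n0, ··b··> n1
  n1 = b.0\{a} has moves ··b··> n2
  n2 = 0\{a} has moves stopped
Partition-refinement fixed point:
  B0 = {m0}
  B1 = {m1}
  B2 = {m2, n2}
  B3 = {n0}
  B4 = {n1}
m0 ∈ B0, n0 ∈ B3 → different blocks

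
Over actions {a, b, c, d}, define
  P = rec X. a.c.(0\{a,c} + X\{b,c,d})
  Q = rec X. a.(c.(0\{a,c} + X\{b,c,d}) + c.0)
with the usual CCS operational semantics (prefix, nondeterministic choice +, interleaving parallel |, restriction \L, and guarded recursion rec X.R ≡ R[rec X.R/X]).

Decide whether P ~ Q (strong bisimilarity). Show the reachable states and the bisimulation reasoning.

NO

Reachable graph of P (4 states):
  s0 = rec X. a.c.(0\{a,c} + X\{b,c,d}) :: -a-> s1
  s1 = c.(0\{a,c} + (rec X. a.c.(0\{a,c} + X\{b,c,d}))\{b,c,d}) :: -c-> s2
  s2 = 0\{a,c} + (rec X. a.c.(0\{a,c} + X\{b,c,d}))\{b,c,d} :: -a-> s3
  s3 = (c.(0\{a,c} + (rec X. a.c.(0\{a,c} + X\{b,c,d}))\{b,c,d}))\{b,c,d} :: ·
Reachable graph of Q (5 states):
  t0 = rec X. a.(c.(0\{a,c} + X\{b,c,d}) + c.0) :: -a-> t1
  t1 = c.(0\{a,c} + (rec X. a.(c.(0\{a,c} + X\{b,c,d}) + c.0))\{b,c,d}) + c.0 :: -c-> t2, -c-> t3
  t2 = 0 :: ·
  t3 = 0\{a,c} + (rec X. a.(c.(0\{a,c} + X\{b,c,d}) + c.0))\{b,c,d} :: -a-> t4
  t4 = (c.(0\{a,c} + (rec X. a.(c.(0\{a,c} + X\{b,c,d}) + c.0))\{b,c,d}) + c.0)\{b,c,d} :: ·
Bisimilarity quotient blocks:
  B0 = {s0}
  B1 = {s1}
  B2 = {s2, t3}
  B3 = {s3, t2, t4}
  B4 = {t0}
  B5 = {t1}
s0 ∈ B0, t0 ∈ B4 → different blocks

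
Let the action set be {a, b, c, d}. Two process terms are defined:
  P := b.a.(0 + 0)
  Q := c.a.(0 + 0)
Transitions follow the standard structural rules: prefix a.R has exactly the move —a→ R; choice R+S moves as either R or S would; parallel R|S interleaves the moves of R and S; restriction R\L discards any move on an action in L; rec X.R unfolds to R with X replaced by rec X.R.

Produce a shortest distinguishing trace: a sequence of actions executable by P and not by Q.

LTS(P): 3 reachable states
  p0 = b.a.(0 + 0) :: --b--▸ p1
  p1 = a.(0 + 0) :: --a--▸ p2
  p2 = 0 + 0 :: ∅
LTS(Q): 3 reachable states
  q0 = c.a.(0 + 0) :: --c--▸ q1
  q1 = a.(0 + 0) :: --a--▸ q2
  q2 = 0 + 0 :: ∅
Run σ = ⟨b⟩ on P: start {p0}
  [1] b ⇒ {p1}
  — P admits the full trace.
Run σ = ⟨b⟩ on Q: start {q0}
  [1] b ⇒ no successor for Q

b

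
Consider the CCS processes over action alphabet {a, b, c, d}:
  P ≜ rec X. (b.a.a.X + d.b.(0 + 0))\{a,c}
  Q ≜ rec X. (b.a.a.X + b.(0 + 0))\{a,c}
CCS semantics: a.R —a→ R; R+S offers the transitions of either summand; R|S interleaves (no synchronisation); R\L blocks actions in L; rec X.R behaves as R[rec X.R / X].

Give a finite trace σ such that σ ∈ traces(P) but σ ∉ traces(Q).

d

Reachable graph of P (4 states):
  s0 = rec X. (b.a.a.X + d.b.(0 + 0))\{a,c} :: =b=> s1, =d=> s2
  s1 = (a.a.(rec X. (b.a.a.X + d.b.(0 + 0))\{a,c}))\{a,c} :: ·
  s2 = (b.(0 + 0))\{a,c} :: =b=> s3
  s3 = (0 + 0)\{a,c} :: ·
Reachable graph of Q (3 states):
  t0 = rec X. (b.a.a.X + b.(0 + 0))\{a,c} :: =b=> t1, =b=> t2
  t1 = (0 + 0)\{a,c} :: ·
  t2 = (a.a.(rec X. (b.a.a.X + b.(0 + 0))\{a,c}))\{a,c} :: ·
Run σ = ⟨d⟩ on P: start {s0}
  after d @ step 1: {s2}
  ✓ P
Run σ = ⟨d⟩ on Q: start {t0}
  after d @ step 1: ∅  — Q cannot continue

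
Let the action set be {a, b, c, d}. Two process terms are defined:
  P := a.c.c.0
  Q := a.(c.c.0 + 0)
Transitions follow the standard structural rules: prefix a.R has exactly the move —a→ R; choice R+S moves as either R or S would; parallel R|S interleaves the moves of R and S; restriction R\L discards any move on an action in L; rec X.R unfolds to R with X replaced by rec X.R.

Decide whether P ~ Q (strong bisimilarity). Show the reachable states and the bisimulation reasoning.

bisimilar

LTS(P): 4 reachable states
  p0 = a.c.c.0 has moves =a=> p1
  p1 = c.c.0 has moves =c=> p2
  p2 = c.0 has moves =c=> p3
  p3 = 0 has moves stopped
LTS(Q): 4 reachable states
  q0 = a.(c.c.0 + 0) has moves =a=> q1
  q1 = c.c.0 + 0 has moves =c=> q2
  q2 = c.0 has moves =c=> q3
  q3 = 0 has moves stopped
Coarsest stable partition (strong bisimilarity classes):
  B0 = {p0, q0}
  B1 = {p1, q1}
  B2 = {p2, q2}
  B3 = {p3, q3}
p0 ∈ B0, q0 ∈ B0 → same block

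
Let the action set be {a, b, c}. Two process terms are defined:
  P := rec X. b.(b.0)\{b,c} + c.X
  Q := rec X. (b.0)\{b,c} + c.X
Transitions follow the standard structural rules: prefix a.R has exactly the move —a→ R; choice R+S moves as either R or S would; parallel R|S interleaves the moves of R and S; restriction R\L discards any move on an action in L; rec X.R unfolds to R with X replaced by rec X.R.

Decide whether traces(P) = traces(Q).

NO — witness ⟨b⟩

LTS(P): 2 reachable states
  u0 = rec X. b.(b.0)\{b,c} + c.X | —b→ u1, —c→ u0
  u1 = (b.0)\{b,c} | ·
LTS(Q): 1 reachable states
  v0 = rec X. (b.0)\{b,c} + c.X | —c→ v0
Trace ⟨b⟩ through P, begin at {u0}:
  after b @ step 1: {u1}
  ✓ P
Trace ⟨b⟩ through Q, begin at {v0}:
  after b @ step 1: ∅ (Q stuck)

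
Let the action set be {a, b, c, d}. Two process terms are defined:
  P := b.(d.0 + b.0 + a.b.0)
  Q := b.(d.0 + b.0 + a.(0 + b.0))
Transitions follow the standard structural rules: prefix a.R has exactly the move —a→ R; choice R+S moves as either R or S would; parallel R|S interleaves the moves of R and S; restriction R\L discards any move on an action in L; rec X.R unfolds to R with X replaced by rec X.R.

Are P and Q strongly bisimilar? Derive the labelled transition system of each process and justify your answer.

Reachable graph of P (4 states):
  u0 = b.(d.0 + b.0 + a.b.0) | -b-> u1
  u1 = d.0 + b.0 + a.b.0 | -a-> u2, -b-> u3, -d-> u3
  u2 = b.0 | -b-> u3
  u3 = 0 | ∅
Reachable graph of Q (4 states):
  v0 = b.(d.0 + b.0 + a.(0 + b.0)) | -b-> v1
  v1 = d.0 + b.0 + a.(0 + b.0) | -a-> v2, -b-> v3, -d-> v3
  v2 = 0 + b.0 | -b-> v3
  v3 = 0 | ∅
Bisimilarity quotient blocks:
  B0 = {u0, v0}
  B1 = {u1, v1}
  B2 = {u2, v2}
  B3 = {u3, v3}
u0 ∈ B0, v0 ∈ B0 → same block

YES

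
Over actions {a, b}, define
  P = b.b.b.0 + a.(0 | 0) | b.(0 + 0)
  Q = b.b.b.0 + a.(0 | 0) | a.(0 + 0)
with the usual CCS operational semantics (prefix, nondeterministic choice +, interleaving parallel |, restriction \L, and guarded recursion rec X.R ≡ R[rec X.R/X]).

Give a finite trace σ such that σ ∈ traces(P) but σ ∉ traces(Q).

ab

Reachable graph of P (7 states):
  p0 = b.b.b.0 + a.(0 | 0) | b.(0 + 0) :: —a→ p1, —b→ p2, —b→ p3
  p1 = 0 | 0 | b.(0 + 0) :: —b→ p4
  p2 = a.(0 | 0) | (0 + 0) :: —a→ p4
  p3 = b.b.0 :: —b→ p5
  p4 = 0 | 0 | (0 + 0) :: stopped
  p5 = b.0 :: —b→ p6
  p6 = 0 :: stopped
Reachable graph of Q (7 states):
  q0 = b.b.b.0 + a.(0 | 0) | a.(0 + 0) :: —a→ q1, —a→ q2, —b→ q3
  q1 = 0 | 0 | a.(0 + 0) :: —a→ q4
  q2 = a.(0 | 0) | (0 + 0) :: —a→ q4
  q3 = b.b.0 :: —b→ q5
  q4 = 0 | 0 | (0 + 0) :: stopped
  q5 = b.0 :: —b→ q6
  q6 = 0 :: stopped
Executing ab from P (initial set {p0}):
  step 1 (a): {p1}
  step 2 (b): {p4}
  ✓ P
Executing ab from Q (initial set {q0}):
  step 1 (a): {q1, q2}
  step 2 (b): no successor for Q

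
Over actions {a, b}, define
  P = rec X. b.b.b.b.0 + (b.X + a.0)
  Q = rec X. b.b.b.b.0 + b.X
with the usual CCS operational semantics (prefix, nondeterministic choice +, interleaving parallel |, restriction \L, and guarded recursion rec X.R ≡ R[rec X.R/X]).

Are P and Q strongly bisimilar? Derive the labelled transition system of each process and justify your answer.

not bisimilar

LTS(P): 5 reachable states
  m0 = rec X. b.b.b.b.0 + (b.X + a.0) ⊢ --a--▸ m1, --b--▸ m0, --b--▸ m2
  m1 = 0 ⊢ deadlocked
  m2 = b.b.b.0 ⊢ --b--▸ m3
  m3 = b.b.0 ⊢ --b--▸ m4
  m4 = b.0 ⊢ --b--▸ m1
LTS(Q): 5 reachable states
  n0 = rec X. b.b.b.b.0 + b.X ⊢ --b--▸ n0, --b--▸ n1
  n1 = b.b.b.0 ⊢ --b--▸ n2
  n2 = b.b.0 ⊢ --b--▸ n3
  n3 = b.0 ⊢ --b--▸ n4
  n4 = 0 ⊢ deadlocked
Bisimilarity quotient blocks:
  B0 = {m0}
  B1 = {m1, n4}
  B2 = {m2, n1}
  B3 = {m3, n2}
  B4 = {m4, n3}
  B5 = {n0}
m0 ∈ B0, n0 ∈ B5 → different blocks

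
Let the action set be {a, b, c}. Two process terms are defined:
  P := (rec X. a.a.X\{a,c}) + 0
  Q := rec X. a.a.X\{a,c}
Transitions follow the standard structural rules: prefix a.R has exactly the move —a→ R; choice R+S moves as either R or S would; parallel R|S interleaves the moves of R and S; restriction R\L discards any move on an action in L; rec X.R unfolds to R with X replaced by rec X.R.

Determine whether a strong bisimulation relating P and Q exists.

Reachable graph of P (3 states):
  s0 = (rec X. a.a.X\{a,c}) + 0 has moves —a→ s1
  s1 = a.(rec X. a.a.X\{a,c})\{a,c} has moves —a→ s2
  s2 = (rec X. a.a.X\{a,c})\{a,c} has moves (no moves)
Reachable graph of Q (3 states):
  t0 = rec X. a.a.X\{a,c} has moves —a→ t1
  t1 = a.(rec X. a.a.X\{a,c})\{a,c} has moves —a→ t2
  t2 = (rec X. a.a.X\{a,c})\{a,c} has moves (no moves)
Bisimilarity quotient blocks:
  B0 = {s0, t0}
  B1 = {s1, t1}
  B2 = {s2, t2}
s0 ∈ B0, t0 ∈ B0 → same block

P ~ Q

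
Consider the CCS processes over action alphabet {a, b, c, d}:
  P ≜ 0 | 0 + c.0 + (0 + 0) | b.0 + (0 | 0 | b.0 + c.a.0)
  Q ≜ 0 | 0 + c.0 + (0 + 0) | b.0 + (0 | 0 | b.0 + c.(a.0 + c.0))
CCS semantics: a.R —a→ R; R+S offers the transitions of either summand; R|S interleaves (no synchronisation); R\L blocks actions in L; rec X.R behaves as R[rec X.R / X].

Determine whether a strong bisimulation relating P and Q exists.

NO

Reachable graph of P (5 states):
  p0 = 0 | 0 + c.0 + (0 + 0) | b.0 + (0 | 0 | b.0 + c.a.0) :: —b→ p1, —b→ p2, —c→ p3, —c→ p4
  p1 = (0 + 0) | 0 :: (no moves)
  p2 = 0 | 0 | 0 :: (no moves)
  p3 = 0 :: (no moves)
  p4 = a.0 :: —a→ p3
Reachable graph of Q (5 states):
  q0 = 0 | 0 + c.0 + (0 + 0) | b.0 + (0 | 0 | b.0 + c.(a.0 + c.0)) :: —b→ q1, —b→ q2, —c→ q3, —c→ q4
  q1 = (0 + 0) | 0 :: (no moves)
  q2 = 0 | 0 | 0 :: (no moves)
  q3 = 0 :: (no moves)
  q4 = a.0 + c.0 :: —a→ q3, —c→ q3
Coarsest stable partition (strong bisimilarity classes):
  B0 = {p0}
  B1 = {p4}
  B2 = {p1, p2, p3, q1, q2, q3}
  B3 = {q0}
  B4 = {q4}
p0 ∈ B0, q0 ∈ B3 → different blocks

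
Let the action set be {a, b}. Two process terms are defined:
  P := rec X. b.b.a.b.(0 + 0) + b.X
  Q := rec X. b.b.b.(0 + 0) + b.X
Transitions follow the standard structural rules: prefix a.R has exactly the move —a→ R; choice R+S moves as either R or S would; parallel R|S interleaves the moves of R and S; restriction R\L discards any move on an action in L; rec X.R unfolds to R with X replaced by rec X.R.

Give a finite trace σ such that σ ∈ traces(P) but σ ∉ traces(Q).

bba

Reachable graph of P (5 states):
  m0 = rec X. b.b.a.b.(0 + 0) + b.X has moves =b=> m0, =b=> m1
  m1 = b.a.b.(0 + 0) has moves =b=> m2
  m2 = a.b.(0 + 0) has moves =a=> m3
  m3 = b.(0 + 0) has moves =b=> m4
  m4 = 0 + 0 has moves stopped
Reachable graph of Q (4 states):
  n0 = rec X. b.b.b.(0 + 0) + b.X has moves =b=> n0, =b=> n1
  n1 = b.b.(0 + 0) has moves =b=> n2
  n2 = b.(0 + 0) has moves =b=> n3
  n3 = 0 + 0 has moves stopped
Trace ⟨bba⟩ through P, begin at {m0}:
  after b @ step 1: {m0, m1}
  after b @ step 2: {m0, m1, m2}
  after a @ step 3: {m3}
  P completes σ.
Trace ⟨bba⟩ through Q, begin at {n0}:
  after b @ step 1: {n0, n1}
  after b @ step 2: {n0, n1, n2}
  after a @ step 3: ∅  — Q cannot continue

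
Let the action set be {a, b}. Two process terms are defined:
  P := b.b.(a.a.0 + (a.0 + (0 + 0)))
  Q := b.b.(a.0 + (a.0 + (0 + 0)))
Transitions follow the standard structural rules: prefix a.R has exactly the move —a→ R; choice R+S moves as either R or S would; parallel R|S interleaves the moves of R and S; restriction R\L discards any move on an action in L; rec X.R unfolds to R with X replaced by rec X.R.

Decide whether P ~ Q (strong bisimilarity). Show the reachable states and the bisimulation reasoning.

Reachable graph of P (5 states):
  p0 = b.b.(a.a.0 + (a.0 + (0 + 0))) :: —b→ p1
  p1 = b.(a.a.0 + (a.0 + (0 + 0))) :: —b→ p2
  p2 = a.a.0 + (a.0 + (0 + 0)) :: —a→ p3, —a→ p4
  p3 = 0 :: ∅
  p4 = a.0 :: —a→ p3
Reachable graph of Q (4 states):
  q0 = b.b.(a.0 + (a.0 + (0 + 0))) :: —b→ q1
  q1 = b.(a.0 + (a.0 + (0 + 0))) :: —b→ q2
  q2 = a.0 + (a.0 + (0 + 0)) :: —a→ q3
  q3 = 0 :: ∅
Partition-refinement fixed point:
  B0 = {p0}
  B1 = {p1}
  B2 = {p2}
  B3 = {p3, q3}
  B4 = {p4, q2}
  B5 = {q0}
  B6 = {q1}
p0 ∈ B0, q0 ∈ B5 → different blocks

not bisimilar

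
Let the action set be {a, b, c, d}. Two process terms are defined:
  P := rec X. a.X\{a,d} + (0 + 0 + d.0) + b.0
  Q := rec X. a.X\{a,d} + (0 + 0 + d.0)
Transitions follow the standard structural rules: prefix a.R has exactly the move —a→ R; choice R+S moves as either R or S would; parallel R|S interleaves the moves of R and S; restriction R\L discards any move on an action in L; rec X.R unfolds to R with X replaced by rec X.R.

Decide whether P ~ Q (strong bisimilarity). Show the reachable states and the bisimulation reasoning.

LTS(P): 4 reachable states
  u0 = rec X. a.X\{a,d} + (0 + 0 + d.0) + b.0 → ··a··> u1, ··b··> u2, ··d··> u2
  u1 = (rec X. a.X\{a,d} + (0 + 0 + d.0) + b.0)\{a,d} → ··b··> u3
  u2 = 0 → ∅
  u3 = 0\{a,d} → ∅
LTS(Q): 3 reachable states
  v0 = rec X. a.X\{a,d} + (0 + 0 + d.0) → ··a··> v1, ··d··> v2
  v1 = (rec X. a.X\{a,d} + (0 + 0 + d.0))\{a,d} → ∅
  v2 = 0 → ∅
Partition-refinement fixed point:
  B0 = {u0}
  B1 = {u2, u3, v1, v2}
  B2 = {u1}
  B3 = {v0}
u0 ∈ B0, v0 ∈ B3 → different blocks

NO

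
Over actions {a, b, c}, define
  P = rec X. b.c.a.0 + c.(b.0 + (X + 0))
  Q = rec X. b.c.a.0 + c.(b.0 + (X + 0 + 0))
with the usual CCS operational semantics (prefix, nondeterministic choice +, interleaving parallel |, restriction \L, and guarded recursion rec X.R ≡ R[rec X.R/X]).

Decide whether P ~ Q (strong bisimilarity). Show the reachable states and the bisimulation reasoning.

Reachable graph of P (5 states):
  u0 = rec X. b.c.a.0 + c.(b.0 + (X + 0)) → --b--▸ u1, --c--▸ u2
  u1 = c.a.0 → --c--▸ u3
  u2 = b.0 + ((rec X. b.c.a.0 + c.(b.0 + (X + 0))) + 0) → --b--▸ u1, --b--▸ u4, --c--▸ u2
  u3 = a.0 → --a--▸ u4
  u4 = 0 → stopped
Reachable graph of Q (5 states):
  v0 = rec X. b.c.a.0 + c.(b.0 + (X + 0 + 0)) → --b--▸ v1, --c--▸ v2
  v1 = c.a.0 → --c--▸ v3
  v2 = b.0 + ((rec X. b.c.a.0 + c.(b.0 + (X + 0 + 0))) + 0 + 0) → --b--▸ v1, --b--▸ v4, --c--▸ v2
  v3 = a.0 → --a--▸ v4
  v4 = 0 → stopped
Coarsest stable partition (strong bisimilarity classes):
  B0 = {u0, v0}
  B1 = {u1, v1}
  B2 = {u3, v3}
  B3 = {u4, v4}
  B4 = {u2, v2}
u0 ∈ B0, v0 ∈ B0 → same block

YES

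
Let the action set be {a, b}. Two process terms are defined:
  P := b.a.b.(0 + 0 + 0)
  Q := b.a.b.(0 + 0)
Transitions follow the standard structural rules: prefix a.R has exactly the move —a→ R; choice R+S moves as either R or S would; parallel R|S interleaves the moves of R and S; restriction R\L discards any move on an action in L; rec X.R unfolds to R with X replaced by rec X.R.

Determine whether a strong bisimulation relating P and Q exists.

P ~ Q

Reachable graph of P (4 states):
  s0 = b.a.b.(0 + 0 + 0) has moves ··b··> s1
  s1 = a.b.(0 + 0 + 0) has moves ··a··> s2
  s2 = b.(0 + 0 + 0) has moves ··b··> s3
  s3 = 0 + 0 + 0 has moves stopped
Reachable graph of Q (4 states):
  t0 = b.a.b.(0 + 0) has moves ··b··> t1
  t1 = a.b.(0 + 0) has moves ··a··> t2
  t2 = b.(0 + 0) has moves ··b··> t3
  t3 = 0 + 0 has moves stopped
Bisimilarity quotient blocks:
  B0 = {s0, t0}
  B1 = {s1, t1}
  B2 = {s2, t2}
  B3 = {s3, t3}
s0 ∈ B0, t0 ∈ B0 → same block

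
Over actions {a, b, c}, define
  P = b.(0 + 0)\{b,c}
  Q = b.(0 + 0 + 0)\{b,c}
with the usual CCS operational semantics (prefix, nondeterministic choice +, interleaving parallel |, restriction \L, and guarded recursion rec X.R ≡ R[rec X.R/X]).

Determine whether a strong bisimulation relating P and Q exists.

LTS(P): 2 reachable states
  u0 = b.(0 + 0)\{b,c} | --b--▸ u1
  u1 = (0 + 0)\{b,c} | ·
LTS(Q): 2 reachable states
  v0 = b.(0 + 0 + 0)\{b,c} | --b--▸ v1
  v1 = (0 + 0 + 0)\{b,c} | ·
Bisimilarity quotient blocks:
  B0 = {u0, v0}
  B1 = {u1, v1}
u0 ∈ B0, v0 ∈ B0 → same block

bisimilar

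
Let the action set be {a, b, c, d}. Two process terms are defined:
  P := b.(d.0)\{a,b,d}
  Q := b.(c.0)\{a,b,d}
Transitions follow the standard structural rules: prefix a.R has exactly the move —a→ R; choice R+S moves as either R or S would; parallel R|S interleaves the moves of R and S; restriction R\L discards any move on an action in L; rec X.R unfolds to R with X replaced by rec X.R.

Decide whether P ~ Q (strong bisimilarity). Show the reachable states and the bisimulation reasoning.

LTS(P): 2 reachable states
  u0 = b.(d.0)\{a,b,d} has moves --b--▸ u1
  u1 = (d.0)\{a,b,d} has moves ∅
LTS(Q): 3 reachable states
  v0 = b.(c.0)\{a,b,d} has moves --b--▸ v1
  v1 = (c.0)\{a,b,d} has moves --c--▸ v2
  v2 = 0\{a,b,d} has moves ∅
Bisimilarity quotient blocks:
  B0 = {u0}
  B1 = {u1, v2}
  B2 = {v0}
  B3 = {v1}
u0 ∈ B0, v0 ∈ B2 → different blocks

P ≁ Q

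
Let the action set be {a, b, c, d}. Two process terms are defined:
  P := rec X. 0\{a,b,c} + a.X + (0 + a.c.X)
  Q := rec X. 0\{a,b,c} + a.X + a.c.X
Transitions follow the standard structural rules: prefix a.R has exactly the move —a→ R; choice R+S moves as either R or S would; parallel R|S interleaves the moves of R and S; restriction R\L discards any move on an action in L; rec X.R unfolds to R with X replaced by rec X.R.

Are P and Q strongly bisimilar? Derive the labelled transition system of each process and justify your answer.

Reachable graph of P (2 states):
  u0 = rec X. 0\{a,b,c} + a.X + (0 + a.c.X) ⊢ —a→ u0, —a→ u1
  u1 = c.(rec X. 0\{a,b,c} + a.X + (0 + a.c.X)) ⊢ —c→ u0
Reachable graph of Q (2 states):
  v0 = rec X. 0\{a,b,c} + a.X + a.c.X ⊢ —a→ v0, —a→ v1
  v1 = c.(rec X. 0\{a,b,c} + a.X + a.c.X) ⊢ —c→ v0
Coarsest stable partition (strong bisimilarity classes):
  B0 = {u0, v0}
  B1 = {u1, v1}
u0 ∈ B0, v0 ∈ B0 → same block

P ~ Q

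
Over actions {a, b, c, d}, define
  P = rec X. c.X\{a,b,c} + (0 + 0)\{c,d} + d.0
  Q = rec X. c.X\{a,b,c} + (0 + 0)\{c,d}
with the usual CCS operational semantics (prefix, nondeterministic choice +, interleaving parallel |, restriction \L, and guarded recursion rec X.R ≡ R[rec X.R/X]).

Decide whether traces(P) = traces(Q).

Reachable graph of P (4 states):
  p0 = rec X. c.X\{a,b,c} + (0 + 0)\{c,d} + d.0 → -c-> p1, -d-> p2
  p1 = (rec X. c.X\{a,b,c} + (0 + 0)\{c,d} + d.0)\{a,b,c} → -d-> p3
  p2 = 0 → stopped
  p3 = 0\{a,b,c} → stopped
Reachable graph of Q (2 states):
  q0 = rec X. c.X\{a,b,c} + (0 + 0)\{c,d} → -c-> q1
  q1 = (rec X. c.X\{a,b,c} + (0 + 0)\{c,d})\{a,b,c} → stopped
Trace ⟨d⟩ through P, begin at {p0}:
  step 1 (d): {p2}
  — P admits the full trace.
Trace ⟨d⟩ through Q, begin at {q0}:
  step 1 (d): ∅  — Q cannot continue

traces(P) ≠ traces(Q) — witness ⟨d⟩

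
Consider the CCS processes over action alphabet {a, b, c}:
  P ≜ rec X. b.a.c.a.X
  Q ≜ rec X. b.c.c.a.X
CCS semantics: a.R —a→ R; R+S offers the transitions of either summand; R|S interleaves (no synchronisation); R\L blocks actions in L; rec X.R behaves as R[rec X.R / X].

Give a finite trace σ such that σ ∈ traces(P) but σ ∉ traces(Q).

ba

P's transition system — 4 states:
  p0 = rec X. b.a.c.a.X ⊢ -b-> p1
  p1 = a.c.a.(rec X. b.a.c.a.X) ⊢ -a-> p2
  p2 = c.a.(rec X. b.a.c.a.X) ⊢ -c-> p3
  p3 = a.(rec X. b.a.c.a.X) ⊢ -a-> p0
Q's transition system — 4 states:
  q0 = rec X. b.c.c.a.X ⊢ -b-> q1
  q1 = c.c.a.(rec X. b.c.c.a.X) ⊢ -c-> q2
  q2 = c.a.(rec X. b.c.c.a.X) ⊢ -c-> q3
  q3 = a.(rec X. b.c.c.a.X) ⊢ -a-> q0
Run σ = ⟨ba⟩ on P: start {p0}
  step 1 (b): {p1}
  step 2 (a): {p2}
  P completes σ.
Run σ = ⟨ba⟩ on Q: start {q0}
  step 1 (b): {q1}
  step 2 (a): no successor for Q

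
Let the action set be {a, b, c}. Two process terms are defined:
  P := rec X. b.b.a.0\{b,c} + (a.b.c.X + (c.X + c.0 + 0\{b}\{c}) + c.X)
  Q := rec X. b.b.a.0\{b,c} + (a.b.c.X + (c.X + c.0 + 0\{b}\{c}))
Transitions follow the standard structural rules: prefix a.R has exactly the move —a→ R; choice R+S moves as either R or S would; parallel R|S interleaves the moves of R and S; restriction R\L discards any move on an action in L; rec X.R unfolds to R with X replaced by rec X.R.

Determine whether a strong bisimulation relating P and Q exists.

Reachable graph of P (7 states):
  m0 = rec X. b.b.a.0\{b,c} + (a.b.c.X + (c.X + c.0 + 0\{b}\{c}) + c.X) :: -a-> m1, -b-> m2, -c-> m0, -c-> m3
  m1 = b.c.(rec X. b.b.a.0\{b,c} + (a.b.c.X + (c.X + c.0 + 0\{b}\{c}) + c.X)) :: -b-> m4
  m2 = b.a.0\{b,c} :: -b-> m5
  m3 = 0 :: (no moves)
  m4 = c.(rec X. b.b.a.0\{b,c} + (a.b.c.X + (c.X + c.0 + 0\{b}\{c}) + c.X)) :: -c-> m0
  m5 = a.0\{b,c} :: -a-> m6
  m6 = 0\{b,c} :: (no moves)
Reachable graph of Q (7 states):
  n0 = rec X. b.b.a.0\{b,c} + (a.b.c.X + (c.X + c.0 + 0\{b}\{c})) :: -a-> n1, -b-> n2, -c-> n0, -c-> n3
  n1 = b.c.(rec X. b.b.a.0\{b,c} + (a.b.c.X + (c.X + c.0 + 0\{b}\{c}))) :: -b-> n4
  n2 = b.a.0\{b,c} :: -b-> n5
  n3 = 0 :: (no moves)
  n4 = c.(rec X. b.b.a.0\{b,c} + (a.b.c.X + (c.X + c.0 + 0\{b}\{c}))) :: -c-> n0
  n5 = a.0\{b,c} :: -a-> n6
  n6 = 0\{b,c} :: (no moves)
Bisimilarity quotient blocks:
  B0 = {m0, n0}
  B1 = {m1, n1}
  B2 = {m4, n4}
  B3 = {m2, n2}
  B4 = {m5, n5}
  B5 = {m3, m6, n3, n6}
m0 ∈ B0, n0 ∈ B0 → same block

P ~ Q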